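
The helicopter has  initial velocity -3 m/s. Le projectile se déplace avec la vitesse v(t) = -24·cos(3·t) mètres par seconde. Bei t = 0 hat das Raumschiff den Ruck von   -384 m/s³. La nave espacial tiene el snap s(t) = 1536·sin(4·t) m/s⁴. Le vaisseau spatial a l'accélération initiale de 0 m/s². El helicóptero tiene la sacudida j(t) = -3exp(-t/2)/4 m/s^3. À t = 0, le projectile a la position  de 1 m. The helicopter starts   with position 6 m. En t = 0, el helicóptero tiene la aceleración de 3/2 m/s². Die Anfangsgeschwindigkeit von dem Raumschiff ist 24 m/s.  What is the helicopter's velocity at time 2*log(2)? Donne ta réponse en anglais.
Starting from jerk j(t) = -3·exp(-t/2)/4, we take 2 antiderivatives. Finding the antiderivative of j(t) and using a(0) = 3/2: a(t) = 3·exp(-t/2)/2. The integral of acceleration, with v(0) = -3, gives velocity: v(t) = -3·exp(-t/2). We have velocity v(t) = -3·exp(-t/2). Substituting t = 2*log(2): v(2*log(2)) = -3/2.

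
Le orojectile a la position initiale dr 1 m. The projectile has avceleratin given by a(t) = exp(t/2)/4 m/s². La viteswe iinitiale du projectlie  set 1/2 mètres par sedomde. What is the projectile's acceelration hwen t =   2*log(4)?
We have acceleration a(t) = exp(t/2)/4. Substituting t = 2*log(4): a(2*log(4)) = 1.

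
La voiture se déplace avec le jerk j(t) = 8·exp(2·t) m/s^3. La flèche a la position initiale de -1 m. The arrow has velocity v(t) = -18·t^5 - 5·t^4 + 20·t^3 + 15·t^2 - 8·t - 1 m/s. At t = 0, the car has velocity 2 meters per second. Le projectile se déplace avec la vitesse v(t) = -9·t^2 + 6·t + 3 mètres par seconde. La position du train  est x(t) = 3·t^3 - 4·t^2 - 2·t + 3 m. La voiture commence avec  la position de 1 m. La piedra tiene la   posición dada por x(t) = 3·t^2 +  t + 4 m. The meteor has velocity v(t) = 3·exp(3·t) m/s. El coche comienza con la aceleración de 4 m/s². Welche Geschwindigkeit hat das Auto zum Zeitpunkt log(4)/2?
Wir müssen unsere Gleichung für den Ruck j(t) = 8·exp(2·t) 2-mal integrieren. Das Integral von dem Ruck, mit a(0) = 4, ergibt die Beschleunigung: a(t) = 4·exp(2·t). Durch Integration von der Beschleunigung und Verwendung der Anfangsbedingung v(0) = 2, erhalten wir v(t) = 2·exp(2·t). Aus der Gleichung für die Geschwindigkeit v(t) = 2·exp(2·t), setzen wir t = log(4)/2 ein und erhalten v = 8.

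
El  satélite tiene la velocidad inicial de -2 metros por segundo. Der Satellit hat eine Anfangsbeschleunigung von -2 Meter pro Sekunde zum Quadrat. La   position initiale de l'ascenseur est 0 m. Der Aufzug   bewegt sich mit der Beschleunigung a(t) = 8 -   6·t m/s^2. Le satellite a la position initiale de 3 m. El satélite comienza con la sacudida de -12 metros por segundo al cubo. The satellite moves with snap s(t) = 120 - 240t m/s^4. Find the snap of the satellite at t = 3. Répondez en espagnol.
De la ecuación del snap s(t) = 120 - 240·t, sustituimos t = 3 para obtener s = -600.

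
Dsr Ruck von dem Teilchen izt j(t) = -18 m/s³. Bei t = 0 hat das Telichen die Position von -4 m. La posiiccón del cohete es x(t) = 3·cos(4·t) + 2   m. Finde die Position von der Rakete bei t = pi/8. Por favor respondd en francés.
En utilisant x(t) = 3·cos(4·t) + 2 et en substituant t = pi/8, nous trouvons x = 2.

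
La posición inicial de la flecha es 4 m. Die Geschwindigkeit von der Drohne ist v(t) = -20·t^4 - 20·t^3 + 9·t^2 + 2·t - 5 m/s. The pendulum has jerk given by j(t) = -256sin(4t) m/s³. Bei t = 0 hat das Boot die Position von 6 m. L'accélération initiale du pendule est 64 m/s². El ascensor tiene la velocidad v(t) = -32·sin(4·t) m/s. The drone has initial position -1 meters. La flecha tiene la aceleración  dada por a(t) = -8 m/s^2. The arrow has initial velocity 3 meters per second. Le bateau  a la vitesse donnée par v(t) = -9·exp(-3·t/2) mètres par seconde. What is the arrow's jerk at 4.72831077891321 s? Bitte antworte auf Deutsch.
Um dies zu lösen, müssen wir 1 Ableitung unserer Gleichung für die Beschleunigung a(t) = -8 nehmen. Mit d/dt von a(t) finden wir j(t) = 0. Mit j(t) = 0 und Einsetzen von t = 4.72831077891321, finden wir j = 0.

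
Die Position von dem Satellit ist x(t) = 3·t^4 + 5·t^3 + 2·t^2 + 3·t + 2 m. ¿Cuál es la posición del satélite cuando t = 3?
De la ecuación de la posición x(t) = 3·t^4 + 5·t^3 + 2·t^2 + 3·t + 2, sustituimos t = 3 para obtener x = 407.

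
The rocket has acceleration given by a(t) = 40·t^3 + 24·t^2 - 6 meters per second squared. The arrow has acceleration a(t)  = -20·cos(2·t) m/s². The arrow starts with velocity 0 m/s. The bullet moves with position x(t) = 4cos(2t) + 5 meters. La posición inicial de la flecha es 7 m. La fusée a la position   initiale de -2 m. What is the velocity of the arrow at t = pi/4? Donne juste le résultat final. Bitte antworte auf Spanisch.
En t = pi/4, v = -10.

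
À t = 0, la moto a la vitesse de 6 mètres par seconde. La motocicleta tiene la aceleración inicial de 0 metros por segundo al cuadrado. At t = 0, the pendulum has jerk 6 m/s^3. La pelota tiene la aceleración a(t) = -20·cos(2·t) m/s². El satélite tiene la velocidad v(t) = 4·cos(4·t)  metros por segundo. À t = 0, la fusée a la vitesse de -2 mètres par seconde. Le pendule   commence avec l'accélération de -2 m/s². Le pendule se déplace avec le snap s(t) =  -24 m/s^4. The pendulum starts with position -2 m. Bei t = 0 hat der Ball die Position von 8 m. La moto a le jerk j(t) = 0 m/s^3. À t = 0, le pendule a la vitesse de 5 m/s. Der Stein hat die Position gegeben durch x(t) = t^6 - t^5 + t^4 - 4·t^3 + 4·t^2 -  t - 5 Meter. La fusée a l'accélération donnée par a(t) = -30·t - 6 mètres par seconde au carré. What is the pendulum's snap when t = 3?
We have snap s(t) = -24. Substituting t = 3: s(3) = -24.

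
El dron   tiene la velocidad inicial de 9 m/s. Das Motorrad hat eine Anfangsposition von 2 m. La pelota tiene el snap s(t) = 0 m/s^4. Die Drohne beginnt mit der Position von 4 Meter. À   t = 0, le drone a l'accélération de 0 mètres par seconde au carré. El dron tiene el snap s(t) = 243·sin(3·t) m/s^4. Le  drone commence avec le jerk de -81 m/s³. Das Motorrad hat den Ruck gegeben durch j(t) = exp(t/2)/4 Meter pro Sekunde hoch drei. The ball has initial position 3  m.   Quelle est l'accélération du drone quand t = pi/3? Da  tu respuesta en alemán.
Ausgehend von dem Snap s(t) = 243·sin(3·t), nehmen wir 2 Integrale. Die Stammfunktion von dem Snap ist der Ruck. Mit j(0) = -81 erhalten wir j(t) = -81·cos(3·t). Mit ∫j(t)dt und Anwendung von a(0) = 0, finden wir a(t) = -27·sin(3·t). Mit a(t) = -27·sin(3·t) und Einsetzen von t = pi/3, finden wir a = 0.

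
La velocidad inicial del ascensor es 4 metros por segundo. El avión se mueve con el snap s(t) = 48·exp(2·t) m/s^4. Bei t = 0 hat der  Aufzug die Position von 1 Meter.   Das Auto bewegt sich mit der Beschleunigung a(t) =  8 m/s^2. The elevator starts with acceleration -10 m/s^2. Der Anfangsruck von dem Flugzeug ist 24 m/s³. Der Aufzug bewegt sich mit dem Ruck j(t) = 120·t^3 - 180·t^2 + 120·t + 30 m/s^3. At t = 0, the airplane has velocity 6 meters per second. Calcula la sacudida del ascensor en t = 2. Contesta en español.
De la ecuación de la sacudida j(t) = 120·t^3 - 180·t^2 + 120·t + 30, sustituimos t = 2 para obtener j = 510.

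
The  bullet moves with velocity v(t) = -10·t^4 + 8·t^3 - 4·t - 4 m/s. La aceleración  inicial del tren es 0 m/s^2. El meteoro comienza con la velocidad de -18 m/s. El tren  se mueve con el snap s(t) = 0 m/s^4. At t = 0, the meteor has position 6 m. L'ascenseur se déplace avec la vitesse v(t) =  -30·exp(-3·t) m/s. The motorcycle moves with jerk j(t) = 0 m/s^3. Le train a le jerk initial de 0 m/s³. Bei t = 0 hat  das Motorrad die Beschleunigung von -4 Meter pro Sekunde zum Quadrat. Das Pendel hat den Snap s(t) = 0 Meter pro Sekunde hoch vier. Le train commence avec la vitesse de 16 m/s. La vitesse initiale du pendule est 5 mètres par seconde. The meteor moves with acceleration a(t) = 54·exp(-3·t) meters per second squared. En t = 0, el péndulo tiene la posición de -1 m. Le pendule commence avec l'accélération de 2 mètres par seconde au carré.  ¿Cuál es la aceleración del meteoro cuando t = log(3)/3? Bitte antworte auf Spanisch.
Tenemos la aceleración a(t) = 54·exp(-3·t). Sustituyendo t = log(3)/3: a(log(3)/3) = 18.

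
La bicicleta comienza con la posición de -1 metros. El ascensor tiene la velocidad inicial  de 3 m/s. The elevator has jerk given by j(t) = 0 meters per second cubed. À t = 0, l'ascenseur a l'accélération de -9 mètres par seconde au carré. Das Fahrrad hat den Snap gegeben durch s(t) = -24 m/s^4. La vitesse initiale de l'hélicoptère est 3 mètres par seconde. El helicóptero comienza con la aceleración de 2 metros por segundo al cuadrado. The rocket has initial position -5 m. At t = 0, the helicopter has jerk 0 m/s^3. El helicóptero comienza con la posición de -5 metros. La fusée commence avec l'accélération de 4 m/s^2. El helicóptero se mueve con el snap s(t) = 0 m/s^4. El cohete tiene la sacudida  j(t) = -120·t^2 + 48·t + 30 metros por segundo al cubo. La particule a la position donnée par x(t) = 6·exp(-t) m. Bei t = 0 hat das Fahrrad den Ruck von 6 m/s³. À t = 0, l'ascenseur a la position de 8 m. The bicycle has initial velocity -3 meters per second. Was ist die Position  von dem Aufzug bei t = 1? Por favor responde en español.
Para resolver esto, necesitamos tomar 3 antiderivadas de nuestra ecuación de la sacudida j(t) = 0. La integral de la sacudida, con a(0) = -9, da la aceleración: a(t) = -9. Tomando ∫a(t)dt y aplicando v(0) = 3, encontramos v(t) = 3 - 9·t. La integral de la velocidad es la posición. Usando x(0) = 8, obtenemos x(t) = -9·t^2/2 + 3·t + 8. Usando x(t) = -9·t^2/2 + 3·t + 8 y sustituyendo t = 1, encontramos x = 13/2.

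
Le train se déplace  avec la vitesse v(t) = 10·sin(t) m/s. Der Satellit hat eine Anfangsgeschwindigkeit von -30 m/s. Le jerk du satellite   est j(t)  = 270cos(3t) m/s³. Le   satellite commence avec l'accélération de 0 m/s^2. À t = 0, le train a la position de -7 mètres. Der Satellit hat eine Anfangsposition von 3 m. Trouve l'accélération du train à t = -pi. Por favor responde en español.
Debemos derivar nuestra ecuación de la velocidad v(t) = 10·sin(t) 1 vez. La derivada de la velocidad da la aceleración: a(t) = 10·cos(t). Tenemos la aceleración a(t) = 10·cos(t). Sustituyendo t = -pi: a(-pi) = -10.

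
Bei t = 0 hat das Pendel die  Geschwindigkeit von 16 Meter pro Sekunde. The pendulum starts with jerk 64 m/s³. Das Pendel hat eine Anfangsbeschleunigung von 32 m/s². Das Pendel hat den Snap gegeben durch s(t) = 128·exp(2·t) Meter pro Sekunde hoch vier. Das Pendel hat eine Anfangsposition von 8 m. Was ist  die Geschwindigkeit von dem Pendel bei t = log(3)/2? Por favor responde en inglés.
Starting from snap s(t) = 128·exp(2·t), we take 3 integrals. The antiderivative of snap, with j(0) = 64, gives jerk: j(t) = 64·exp(2·t). The antiderivative of jerk is acceleration. Using a(0) = 32, we get a(t) = 32·exp(2·t). Taking ∫a(t)dt and applying v(0) = 16, we find v(t) = 16·exp(2·t). We have velocity v(t) = 16·exp(2·t). Substituting t = log(3)/2: v(log(3)/2) = 48.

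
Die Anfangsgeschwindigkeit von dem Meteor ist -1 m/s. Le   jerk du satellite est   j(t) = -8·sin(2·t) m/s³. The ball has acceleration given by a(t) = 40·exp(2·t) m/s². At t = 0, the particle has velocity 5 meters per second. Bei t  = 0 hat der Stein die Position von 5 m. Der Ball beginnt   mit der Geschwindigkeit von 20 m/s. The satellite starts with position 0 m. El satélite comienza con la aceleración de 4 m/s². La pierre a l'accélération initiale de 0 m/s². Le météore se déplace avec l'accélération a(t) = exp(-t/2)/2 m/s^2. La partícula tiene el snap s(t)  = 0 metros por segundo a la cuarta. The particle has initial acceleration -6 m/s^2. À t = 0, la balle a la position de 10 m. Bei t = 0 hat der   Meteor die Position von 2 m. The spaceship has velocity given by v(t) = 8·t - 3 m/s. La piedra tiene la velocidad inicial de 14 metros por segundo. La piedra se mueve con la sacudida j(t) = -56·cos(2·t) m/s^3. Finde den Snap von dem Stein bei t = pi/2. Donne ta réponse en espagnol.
Debemos derivar nuestra ecuación de la sacudida j(t) = -56·cos(2·t) 1 vez. Tomando d/dt de j(t), encontramos s(t) = 112·sin(2·t). De la ecuación del snap s(t) = 112·sin(2·t), sustituimos t = pi/2 para obtener s = 0.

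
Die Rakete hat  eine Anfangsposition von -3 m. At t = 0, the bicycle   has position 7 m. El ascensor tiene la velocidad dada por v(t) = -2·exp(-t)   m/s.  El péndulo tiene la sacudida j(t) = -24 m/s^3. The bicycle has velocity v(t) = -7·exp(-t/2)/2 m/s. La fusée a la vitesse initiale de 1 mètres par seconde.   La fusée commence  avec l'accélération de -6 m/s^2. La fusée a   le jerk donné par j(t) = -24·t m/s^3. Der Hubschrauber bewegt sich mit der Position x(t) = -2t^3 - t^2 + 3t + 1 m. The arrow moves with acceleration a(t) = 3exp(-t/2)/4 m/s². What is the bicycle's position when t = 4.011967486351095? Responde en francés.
Nous devons intégrer notre équation de la vitesse v(t) = -7·exp(-t/2)/2 1 fois. L'intégrale de la vitesse est la position. En utilisant x(0) = 7, nous obtenons x(t) = 7·exp(-t/2). Nous avons la position x(t) = 7·exp(-t/2). En substituant t = 4.011967486351095: x(4.011967486351095) = 0.941695227802212.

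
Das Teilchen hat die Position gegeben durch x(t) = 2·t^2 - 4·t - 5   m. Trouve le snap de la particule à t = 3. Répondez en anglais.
Starting from position x(t) = 2·t^2 - 4·t - 5, we take 4 derivatives. Differentiating position, we get velocity: v(t) = 4·t - 4. Taking d/dt of v(t), we find a(t) = 4. Taking d/dt of a(t), we find j(t) = 0. Differentiating jerk, we get snap: s(t) = 0. Using s(t) = 0 and substituting t = 3, we find s = 0.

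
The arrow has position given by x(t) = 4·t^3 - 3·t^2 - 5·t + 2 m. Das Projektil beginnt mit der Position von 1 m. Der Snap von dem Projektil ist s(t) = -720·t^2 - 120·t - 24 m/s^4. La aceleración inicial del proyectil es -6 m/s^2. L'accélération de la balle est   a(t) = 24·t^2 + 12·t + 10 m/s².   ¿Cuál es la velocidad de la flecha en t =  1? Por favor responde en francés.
En partant de la position x(t) = 4·t^3 - 3·t^2 - 5·t + 2, nous prenons 1 dérivée. En dérivant la position, nous obtenons la vitesse: v(t) = 12·t^2 - 6·t - 5. Nous avons la vitesse v(t) = 12·t^2 - 6·t - 5. En substituant t = 1: v(1) = 1.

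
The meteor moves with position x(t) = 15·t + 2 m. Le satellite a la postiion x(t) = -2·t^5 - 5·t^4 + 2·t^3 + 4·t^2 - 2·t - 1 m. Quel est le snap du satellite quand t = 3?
En partant de la position x(t) = -2·t^5 - 5·t^4 + 2·t^3 + 4·t^2 - 2·t - 1, nous prenons 4 dérivées. La dérivée de la position donne la vitesse: v(t) = -10·t^4 - 20·t^3 + 6·t^2 + 8·t - 2. En dérivant la vitesse, nous obtenons l'accélération: a(t) = -40·t^3 - 60·t^2 + 12·t + 8. En dérivant l'accélération, nous obtenons le jerk: j(t) = -120·t^2 - 120·t + 12. En prenant d/dt de j(t), nous trouvons s(t) = -240·t - 120. De l'équation du snap s(t) = -240·t - 120, nous substituons t = 3 pour obtenir s = -840.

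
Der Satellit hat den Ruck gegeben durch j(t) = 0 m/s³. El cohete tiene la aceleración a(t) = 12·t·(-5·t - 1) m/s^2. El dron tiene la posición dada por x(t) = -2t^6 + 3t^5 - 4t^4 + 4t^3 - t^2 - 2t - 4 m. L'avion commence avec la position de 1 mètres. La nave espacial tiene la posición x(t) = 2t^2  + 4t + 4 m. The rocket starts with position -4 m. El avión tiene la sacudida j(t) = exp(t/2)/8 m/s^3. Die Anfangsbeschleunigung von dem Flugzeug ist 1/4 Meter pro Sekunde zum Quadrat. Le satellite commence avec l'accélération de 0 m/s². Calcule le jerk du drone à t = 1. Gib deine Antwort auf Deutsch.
Wir müssen unsere Gleichung für die Position x(t) = -2·t^6 + 3·t^5 - 4·t^4 + 4·t^3 - t^2 - 2·t - 4 3-mal ableiten. Durch Ableiten von der Position erhalten wir die Geschwindigkeit: v(t) = -12·t^5 + 15·t^4 - 16·t^3 + 12·t^2 - 2·t - 2. Die Ableitung von der Geschwindigkeit ergibt die Beschleunigung: a(t) = -60·t^4 + 60·t^3 - 48·t^2 + 24·t - 2. Durch Ableiten von der Beschleunigung erhalten wir den Ruck: j(t) = -240·t^3 + 180·t^2 - 96·t + 24. Mit j(t) = -240·t^3 + 180·t^2 - 96·t + 24 und Einsetzen von t = 1, finden wir j = -132.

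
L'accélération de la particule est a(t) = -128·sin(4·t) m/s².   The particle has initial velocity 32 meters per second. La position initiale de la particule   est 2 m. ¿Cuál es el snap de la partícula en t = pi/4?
Partiendo de la aceleración a(t) = -128·sin(4·t), tomamos 2 derivadas. Derivando la aceleración, obtenemos la sacudida: j(t) = -512·cos(4·t). Tomando d/dt de j(t), encontramos s(t) = 2048·sin(4·t). Tenemos el snap s(t) = 2048·sin(4·t). Sustituyendo t = pi/4: s(pi/4) = 0.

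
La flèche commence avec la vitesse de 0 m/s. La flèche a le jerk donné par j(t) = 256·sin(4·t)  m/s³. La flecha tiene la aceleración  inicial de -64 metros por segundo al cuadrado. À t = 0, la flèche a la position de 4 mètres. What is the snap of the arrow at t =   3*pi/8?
Starting from jerk j(t) = 256·sin(4·t), we take 1 derivative. Differentiating jerk, we get snap: s(t) = 1024·cos(4·t). We have snap s(t) = 1024·cos(4·t). Substituting t = 3*pi/8: s(3*pi/8) = 0.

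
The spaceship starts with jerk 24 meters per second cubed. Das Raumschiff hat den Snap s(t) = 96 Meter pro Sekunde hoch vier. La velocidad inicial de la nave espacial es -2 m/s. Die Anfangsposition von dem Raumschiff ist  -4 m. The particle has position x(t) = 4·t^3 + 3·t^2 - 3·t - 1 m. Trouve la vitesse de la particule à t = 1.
En partant de la position x(t) = 4·t^3 + 3·t^2 - 3·t - 1, nous prenons 1 dérivée. La dérivée de la position donne la vitesse: v(t) = 12·t^2 + 6·t - 3. En utilisant v(t) = 12·t^2 + 6·t - 3 et en substituant t = 1, nous trouvons v = 15.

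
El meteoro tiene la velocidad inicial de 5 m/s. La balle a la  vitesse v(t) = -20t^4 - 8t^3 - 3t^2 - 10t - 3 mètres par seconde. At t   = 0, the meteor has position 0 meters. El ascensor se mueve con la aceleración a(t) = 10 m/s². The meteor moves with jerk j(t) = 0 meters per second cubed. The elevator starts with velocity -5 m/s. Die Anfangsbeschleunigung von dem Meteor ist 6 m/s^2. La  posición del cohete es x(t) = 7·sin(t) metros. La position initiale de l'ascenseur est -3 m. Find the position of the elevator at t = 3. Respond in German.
Um dies zu lösen, müssen wir 2 Integrale unserer Gleichung für die Beschleunigung a(t) = 10 finden. Das Integral von der Beschleunigung, mit v(0) = -5, ergibt die Geschwindigkeit: v(t) = 10·t - 5. Mit ∫v(t)dt und Anwendung von x(0) = -3, finden wir x(t) = 5·t^2 - 5·t - 3. Wir haben die Position x(t) = 5·t^2 - 5·t - 3. Durch Einsetzen von t = 3: x(3) = 27.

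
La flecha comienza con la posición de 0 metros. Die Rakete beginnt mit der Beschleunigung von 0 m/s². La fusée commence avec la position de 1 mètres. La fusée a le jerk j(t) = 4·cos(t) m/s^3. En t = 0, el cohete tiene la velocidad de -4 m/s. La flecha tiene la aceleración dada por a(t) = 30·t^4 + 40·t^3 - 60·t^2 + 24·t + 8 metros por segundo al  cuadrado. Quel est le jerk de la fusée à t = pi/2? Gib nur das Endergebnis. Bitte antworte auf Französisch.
À t = pi/2, j = 0.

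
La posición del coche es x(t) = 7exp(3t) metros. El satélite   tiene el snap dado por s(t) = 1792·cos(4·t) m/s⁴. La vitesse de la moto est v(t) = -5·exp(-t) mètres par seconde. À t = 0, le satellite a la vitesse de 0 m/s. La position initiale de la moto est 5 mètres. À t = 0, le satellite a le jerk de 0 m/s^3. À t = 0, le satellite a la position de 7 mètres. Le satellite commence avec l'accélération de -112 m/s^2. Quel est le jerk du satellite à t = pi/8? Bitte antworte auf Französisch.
Nous devons intégrer notre équation du snap s(t) = 1792·cos(4·t) 1 fois. En prenant ∫s(t)dt et en appliquant j(0) = 0, nous trouvons j(t) = 448·sin(4·t). Nous avons le jerk j(t) = 448·sin(4·t). En substituant t = pi/8: j(pi/8) = 448.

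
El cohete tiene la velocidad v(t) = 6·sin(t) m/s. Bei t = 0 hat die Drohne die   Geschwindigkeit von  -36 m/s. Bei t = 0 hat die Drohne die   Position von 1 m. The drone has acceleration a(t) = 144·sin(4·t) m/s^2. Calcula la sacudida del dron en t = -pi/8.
Para resolver esto, necesitamos tomar 1 derivada de nuestra ecuación de la aceleración a(t) = 144·sin(4·t). Tomando d/dt de a(t), encontramos j(t) = 576·cos(4·t). De la ecuación de la sacudida j(t) = 576·cos(4·t), sustituimos t = -pi/8 para obtener j = 0.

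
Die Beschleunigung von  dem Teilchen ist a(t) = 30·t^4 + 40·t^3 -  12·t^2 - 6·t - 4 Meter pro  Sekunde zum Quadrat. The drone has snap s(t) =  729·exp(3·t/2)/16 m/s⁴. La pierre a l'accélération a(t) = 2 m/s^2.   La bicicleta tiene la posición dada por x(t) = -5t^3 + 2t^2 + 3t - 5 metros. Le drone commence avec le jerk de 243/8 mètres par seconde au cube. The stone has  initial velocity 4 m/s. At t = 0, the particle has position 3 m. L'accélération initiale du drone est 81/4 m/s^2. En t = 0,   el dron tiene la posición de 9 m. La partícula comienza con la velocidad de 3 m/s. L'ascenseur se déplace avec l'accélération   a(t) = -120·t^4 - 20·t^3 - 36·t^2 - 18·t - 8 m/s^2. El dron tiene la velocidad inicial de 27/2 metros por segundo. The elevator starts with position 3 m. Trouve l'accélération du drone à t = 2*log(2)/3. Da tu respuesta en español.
Para resolver esto, necesitamos tomar 2 integrales de nuestra ecuación del snap s(t) = 729·exp(3·t/2)/16. Integrando el snap y usando la condición inicial j(0) = 243/8, obtenemos j(t) = 243·exp(3·t/2)/8. La integral de la sacudida es la aceleración. Usando a(0) = 81/4, obtenemos a(t) = 81·exp(3·t/2)/4. Usando a(t) = 81·exp(3·t/2)/4 y sustituyendo t = 2*log(2)/3, encontramos a = 81/2.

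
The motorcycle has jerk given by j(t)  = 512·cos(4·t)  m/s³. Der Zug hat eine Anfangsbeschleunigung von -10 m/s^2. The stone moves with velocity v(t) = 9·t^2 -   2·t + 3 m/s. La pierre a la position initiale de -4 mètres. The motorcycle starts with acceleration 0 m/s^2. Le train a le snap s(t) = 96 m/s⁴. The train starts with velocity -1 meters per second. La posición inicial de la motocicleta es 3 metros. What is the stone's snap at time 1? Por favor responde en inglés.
To solve this, we need to take 3 derivatives of our velocity equation v(t) = 9·t^2 - 2·t + 3. The derivative of velocity gives acceleration: a(t) = 18·t - 2. Taking d/dt of a(t), we find j(t) = 18. Differentiating jerk, we get snap: s(t) = 0. We have snap s(t) = 0. Substituting t = 1: s(1) = 0.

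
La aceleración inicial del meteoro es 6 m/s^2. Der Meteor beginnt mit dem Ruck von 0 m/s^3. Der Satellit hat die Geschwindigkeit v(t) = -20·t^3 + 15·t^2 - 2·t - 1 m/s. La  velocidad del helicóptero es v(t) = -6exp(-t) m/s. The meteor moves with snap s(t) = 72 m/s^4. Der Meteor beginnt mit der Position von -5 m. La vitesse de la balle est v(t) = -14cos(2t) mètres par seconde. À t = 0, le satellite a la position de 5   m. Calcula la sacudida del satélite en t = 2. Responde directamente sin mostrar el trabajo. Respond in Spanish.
La respuesta es -210.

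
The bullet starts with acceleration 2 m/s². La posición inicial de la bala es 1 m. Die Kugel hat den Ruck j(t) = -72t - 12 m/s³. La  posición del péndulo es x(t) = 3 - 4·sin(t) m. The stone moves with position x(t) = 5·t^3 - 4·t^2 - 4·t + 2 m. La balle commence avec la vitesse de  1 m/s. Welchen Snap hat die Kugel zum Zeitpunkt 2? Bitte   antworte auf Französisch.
En partant du jerk j(t) = -72·t - 12, nous prenons 1 dérivée. La dérivée du jerk donne le snap: s(t) = -72. En utilisant s(t) = -72 et en substituant t = 2, nous trouvons s = -72.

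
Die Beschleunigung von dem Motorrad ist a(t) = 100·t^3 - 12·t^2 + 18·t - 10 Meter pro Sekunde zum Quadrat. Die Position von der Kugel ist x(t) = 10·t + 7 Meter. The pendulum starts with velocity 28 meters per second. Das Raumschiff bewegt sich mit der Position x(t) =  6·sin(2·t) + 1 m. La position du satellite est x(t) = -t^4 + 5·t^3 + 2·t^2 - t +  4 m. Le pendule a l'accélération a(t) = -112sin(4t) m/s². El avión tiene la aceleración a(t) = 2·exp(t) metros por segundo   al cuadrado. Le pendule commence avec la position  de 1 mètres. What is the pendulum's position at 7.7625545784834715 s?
To solve this, we need to take 2 antiderivatives of our acceleration equation a(t) = -112·sin(4·t). Taking ∫a(t)dt and applying v(0) = 28, we find v(t) = 28·cos(4·t). Finding the antiderivative of v(t) and using x(0) = 1: x(t) = 7·sin(4·t) + 1. From the given position equation x(t) = 7·sin(4·t) + 1, we substitute t = 7.7625545784834715 to get x = -1.50327540307170.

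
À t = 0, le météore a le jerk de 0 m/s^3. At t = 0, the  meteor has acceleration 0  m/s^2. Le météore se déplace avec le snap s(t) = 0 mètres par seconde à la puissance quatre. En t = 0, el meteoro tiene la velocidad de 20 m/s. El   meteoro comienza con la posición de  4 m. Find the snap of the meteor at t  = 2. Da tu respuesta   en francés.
De l'équation du snap s(t) = 0, nous substituons t = 2 pour obtenir s = 0.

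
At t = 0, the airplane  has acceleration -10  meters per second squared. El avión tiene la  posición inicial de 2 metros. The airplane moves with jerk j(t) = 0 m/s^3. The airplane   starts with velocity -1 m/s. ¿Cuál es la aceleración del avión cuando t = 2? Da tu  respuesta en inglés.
To solve this, we need to take 1 integral of our jerk equation j(t) = 0. Integrating jerk and using the initial condition a(0) = -10, we get a(t) = -10. From the given acceleration equation a(t) = -10, we substitute t = 2 to get a = -10.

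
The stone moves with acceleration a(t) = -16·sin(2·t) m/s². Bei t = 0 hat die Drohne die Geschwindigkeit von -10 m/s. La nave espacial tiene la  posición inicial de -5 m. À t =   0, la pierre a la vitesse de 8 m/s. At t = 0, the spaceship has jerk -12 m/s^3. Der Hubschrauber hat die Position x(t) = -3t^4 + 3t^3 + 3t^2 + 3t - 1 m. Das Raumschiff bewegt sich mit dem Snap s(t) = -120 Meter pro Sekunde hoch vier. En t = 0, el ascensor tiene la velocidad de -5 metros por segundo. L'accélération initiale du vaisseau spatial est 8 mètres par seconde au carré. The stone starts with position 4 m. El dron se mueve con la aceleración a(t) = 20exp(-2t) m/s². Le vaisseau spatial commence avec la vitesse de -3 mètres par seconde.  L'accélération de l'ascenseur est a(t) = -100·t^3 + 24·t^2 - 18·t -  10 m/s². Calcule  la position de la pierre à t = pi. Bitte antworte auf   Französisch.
Nous devons trouver la primitive de notre équation de l'accélération a(t) = -16·sin(2·t) 2 fois. En prenant ∫a(t)dt et en appliquant v(0) = 8, nous trouvons v(t) = 8·cos(2·t). En intégrant la vitesse et en utilisant la condition initiale x(0) = 4, nous obtenons x(t) = 4·sin(2·t) + 4. En utilisant x(t) = 4·sin(2·t) + 4 et en substituant t = pi, nous trouvons x = 4.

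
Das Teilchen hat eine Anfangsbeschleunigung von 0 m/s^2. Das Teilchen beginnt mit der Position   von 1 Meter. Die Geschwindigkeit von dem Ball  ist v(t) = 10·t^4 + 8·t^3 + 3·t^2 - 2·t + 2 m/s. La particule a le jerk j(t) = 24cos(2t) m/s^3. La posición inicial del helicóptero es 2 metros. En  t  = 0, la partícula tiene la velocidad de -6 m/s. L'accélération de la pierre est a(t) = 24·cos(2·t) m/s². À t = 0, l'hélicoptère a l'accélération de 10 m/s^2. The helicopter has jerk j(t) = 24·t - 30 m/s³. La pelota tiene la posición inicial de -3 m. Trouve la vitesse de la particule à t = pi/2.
Nous devons trouver la primitive de notre équation du jerk j(t) = 24·cos(2·t) 2 fois. En prenant ∫j(t)dt et en appliquant a(0) = 0, nous trouvons a(t) = 12·sin(2·t). L'intégrale de l'accélération, avec v(0) = -6, donne la vitesse: v(t) = -6·cos(2·t). En utilisant v(t) = -6·cos(2·t) et en substituant t = pi/2, nous trouvons v = 6.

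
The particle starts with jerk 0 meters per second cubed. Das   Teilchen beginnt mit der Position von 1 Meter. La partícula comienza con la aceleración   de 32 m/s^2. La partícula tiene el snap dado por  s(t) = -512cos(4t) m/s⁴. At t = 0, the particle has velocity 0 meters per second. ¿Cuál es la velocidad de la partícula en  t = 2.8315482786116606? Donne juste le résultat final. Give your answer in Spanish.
La velocidad en t = 2.8315482786116606 es v = -7.56673308689820.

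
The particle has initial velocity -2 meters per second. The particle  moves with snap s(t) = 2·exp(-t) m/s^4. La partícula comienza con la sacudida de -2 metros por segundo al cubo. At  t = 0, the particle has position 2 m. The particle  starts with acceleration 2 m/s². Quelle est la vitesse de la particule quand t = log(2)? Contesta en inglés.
We must find the antiderivative of our snap equation s(t) = 2·exp(-t) 3 times. The integral of snap is jerk. Using j(0) = -2, we get j(t) = -2·exp(-t). Finding the antiderivative of j(t) and using a(0) = 2: a(t) = 2·exp(-t). Taking ∫a(t)dt and applying v(0) = -2, we find v(t) = -2·exp(-t). From the given velocity equation v(t) = -2·exp(-t), we substitute t = log(2) to get v = -1.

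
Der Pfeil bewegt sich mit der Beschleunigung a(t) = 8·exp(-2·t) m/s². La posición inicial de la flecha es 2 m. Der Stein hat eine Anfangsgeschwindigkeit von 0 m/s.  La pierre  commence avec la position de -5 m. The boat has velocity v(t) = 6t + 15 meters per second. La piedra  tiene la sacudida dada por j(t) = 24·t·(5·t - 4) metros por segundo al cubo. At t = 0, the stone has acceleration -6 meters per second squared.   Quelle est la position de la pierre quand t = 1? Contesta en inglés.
We need to integrate our jerk equation j(t) = 24·t·(5·t - 4) 3 times. The antiderivative of jerk, with a(0) = -6, gives acceleration: a(t) = 40·t^3 - 48·t^2 - 6. The antiderivative of acceleration, with v(0) = 0, gives velocity: v(t) = 10·t^4 - 16·t^3 - 6·t. Finding the integral of v(t) and using x(0) = -5: x(t) = 2·t^5 - 4·t^4 - 3·t^2 - 5. We have position x(t) = 2·t^5 - 4·t^4 - 3·t^2 - 5. Substituting t = 1: x(1) = -10.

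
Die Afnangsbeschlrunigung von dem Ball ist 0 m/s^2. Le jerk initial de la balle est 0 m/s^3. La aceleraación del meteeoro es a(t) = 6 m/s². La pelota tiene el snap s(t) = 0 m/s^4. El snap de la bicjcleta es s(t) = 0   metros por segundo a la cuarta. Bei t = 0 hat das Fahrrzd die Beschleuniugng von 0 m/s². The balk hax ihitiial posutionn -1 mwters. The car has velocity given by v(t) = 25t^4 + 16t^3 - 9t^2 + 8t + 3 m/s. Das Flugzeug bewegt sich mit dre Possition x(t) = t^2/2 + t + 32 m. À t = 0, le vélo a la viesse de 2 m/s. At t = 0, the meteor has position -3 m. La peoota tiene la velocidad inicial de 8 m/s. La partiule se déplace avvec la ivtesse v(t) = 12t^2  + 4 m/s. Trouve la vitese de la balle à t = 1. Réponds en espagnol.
Para resolver esto, necesitamos tomar 3 antiderivadas de nuestra ecuación del snap s(t) = 0. Integrando el snap y usando la condición inicial j(0) = 0, obtenemos j(t) = 0. Tomando ∫j(t)dt y aplicando a(0) = 0, encontramos a(t) = 0. Integrando la aceleración y usando la condición inicial v(0) = 8, obtenemos v(t) = 8. De la ecuación de la velocidad v(t) = 8, sustituimos t = 1 para obtener v = 8.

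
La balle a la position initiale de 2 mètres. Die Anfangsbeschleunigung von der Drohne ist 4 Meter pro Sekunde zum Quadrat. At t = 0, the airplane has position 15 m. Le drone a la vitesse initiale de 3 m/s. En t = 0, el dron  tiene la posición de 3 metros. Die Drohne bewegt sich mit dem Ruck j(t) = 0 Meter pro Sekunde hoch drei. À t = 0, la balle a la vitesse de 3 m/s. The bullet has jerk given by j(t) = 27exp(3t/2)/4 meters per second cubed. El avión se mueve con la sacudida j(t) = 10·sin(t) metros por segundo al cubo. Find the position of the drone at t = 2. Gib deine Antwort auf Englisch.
We must find the antiderivative of our jerk equation j(t) = 0 3 times. Taking ∫j(t)dt and applying a(0) = 4, we find a(t) = 4. The integral of acceleration, with v(0) = 3, gives velocity: v(t) = 4·t + 3. The integral of velocity is position. Using x(0) = 3, we get x(t) = 2·t^2 + 3·t + 3. From the given position equation x(t) = 2·t^2 + 3·t + 3, we substitute t = 2 to get x = 17.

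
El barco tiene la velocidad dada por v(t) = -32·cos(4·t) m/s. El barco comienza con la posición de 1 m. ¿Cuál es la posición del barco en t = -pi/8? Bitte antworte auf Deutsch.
Um dies zu lösen, müssen wir 1 Stammfunktion unserer Gleichung für die Geschwindigkeit v(t) = -32·cos(4·t) finden. Das Integral von der Geschwindigkeit, mit x(0) = 1, ergibt die Position: x(t) = 1 - 8·sin(4·t). Aus der Gleichung für die Position x(t) = 1 - 8·sin(4·t), setzen wir t = -pi/8 ein und erhalten x = 9.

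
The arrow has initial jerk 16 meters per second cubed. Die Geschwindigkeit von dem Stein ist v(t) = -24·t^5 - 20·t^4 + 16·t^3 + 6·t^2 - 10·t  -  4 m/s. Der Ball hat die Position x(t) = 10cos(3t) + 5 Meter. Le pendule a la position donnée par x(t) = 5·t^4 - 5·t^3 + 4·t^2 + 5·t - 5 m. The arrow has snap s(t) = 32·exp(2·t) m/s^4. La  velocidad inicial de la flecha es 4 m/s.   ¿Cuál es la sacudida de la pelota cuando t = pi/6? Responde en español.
Partiendo de la posición x(t) = 10·cos(3·t) + 5, tomamos 3 derivadas. Tomando d/dt de x(t), encontramos v(t) = -30·sin(3·t). Tomando d/dt de v(t), encontramos a(t) = -90·cos(3·t). Tomando d/dt de a(t), encontramos j(t) = 270·sin(3·t). Usando j(t) = 270·sin(3·t) y sustituyendo t = pi/6, encontramos j = 270.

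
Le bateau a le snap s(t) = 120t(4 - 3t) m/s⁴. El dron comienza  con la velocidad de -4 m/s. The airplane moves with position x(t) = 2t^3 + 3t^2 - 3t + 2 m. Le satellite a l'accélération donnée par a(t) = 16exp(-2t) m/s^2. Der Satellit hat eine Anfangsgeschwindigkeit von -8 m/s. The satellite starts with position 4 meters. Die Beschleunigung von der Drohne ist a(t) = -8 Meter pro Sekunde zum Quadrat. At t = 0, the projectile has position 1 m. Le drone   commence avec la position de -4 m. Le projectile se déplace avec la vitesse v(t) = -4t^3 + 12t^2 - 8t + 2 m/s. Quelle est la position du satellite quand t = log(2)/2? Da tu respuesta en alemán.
Wir müssen unsere Gleichung für die Beschleunigung a(t) = 16·exp(-2·t) 2-mal integrieren. Das Integral von der Beschleunigung, mit v(0) = -8, ergibt die Geschwindigkeit: v(t) = -8·exp(-2·t). Die Stammfunktion von der Geschwindigkeit, mit x(0) = 4, ergibt die Position: x(t) = 4·exp(-2·t). Wir haben die Position x(t) = 4·exp(-2·t). Durch Einsetzen von t = log(2)/2: x(log(2)/2) = 2.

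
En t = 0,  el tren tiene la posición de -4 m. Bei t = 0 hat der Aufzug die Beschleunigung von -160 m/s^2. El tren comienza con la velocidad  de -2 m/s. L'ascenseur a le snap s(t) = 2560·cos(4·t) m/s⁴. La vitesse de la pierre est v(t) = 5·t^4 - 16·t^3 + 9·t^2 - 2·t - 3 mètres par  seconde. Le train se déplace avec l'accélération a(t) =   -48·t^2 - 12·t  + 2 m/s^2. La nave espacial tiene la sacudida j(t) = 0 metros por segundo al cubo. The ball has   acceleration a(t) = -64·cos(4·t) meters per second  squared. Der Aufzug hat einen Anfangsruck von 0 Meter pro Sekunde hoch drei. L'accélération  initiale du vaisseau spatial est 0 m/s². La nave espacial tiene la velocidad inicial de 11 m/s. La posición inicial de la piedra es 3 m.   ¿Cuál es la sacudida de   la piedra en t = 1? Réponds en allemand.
Um dies zu lösen, müssen wir 2 Ableitungen unserer Gleichung für die Geschwindigkeit v(t) = 5·t^4 - 16·t^3 + 9·t^2 - 2·t - 3 nehmen. Durch Ableiten von der Geschwindigkeit erhalten wir die Beschleunigung: a(t) = 20·t^3 - 48·t^2 + 18·t - 2. Durch Ableiten von der Beschleunigung erhalten wir den Ruck: j(t) = 60·t^2 - 96·t + 18. Wir haben den Ruck j(t) = 60·t^2 - 96·t + 18. Durch Einsetzen von t = 1: j(1) = -18.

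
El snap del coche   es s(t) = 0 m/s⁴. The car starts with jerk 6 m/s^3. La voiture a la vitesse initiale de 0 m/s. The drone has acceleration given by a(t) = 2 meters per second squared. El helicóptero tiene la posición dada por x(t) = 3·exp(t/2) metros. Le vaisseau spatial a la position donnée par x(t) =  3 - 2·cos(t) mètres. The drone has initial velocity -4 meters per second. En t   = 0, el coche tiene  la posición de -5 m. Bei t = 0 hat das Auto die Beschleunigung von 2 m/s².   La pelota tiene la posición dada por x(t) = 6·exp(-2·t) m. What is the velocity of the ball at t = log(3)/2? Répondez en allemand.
Um dies zu lösen, müssen wir 1 Ableitung unserer Gleichung für die Position x(t) = 6·exp(-2·t) nehmen. Durch Ableiten von der Position erhalten wir die Geschwindigkeit: v(t) = -12·exp(-2·t). Wir haben die Geschwindigkeit v(t) = -12·exp(-2·t). Durch Einsetzen von t = log(3)/2: v(log(3)/2) = -4.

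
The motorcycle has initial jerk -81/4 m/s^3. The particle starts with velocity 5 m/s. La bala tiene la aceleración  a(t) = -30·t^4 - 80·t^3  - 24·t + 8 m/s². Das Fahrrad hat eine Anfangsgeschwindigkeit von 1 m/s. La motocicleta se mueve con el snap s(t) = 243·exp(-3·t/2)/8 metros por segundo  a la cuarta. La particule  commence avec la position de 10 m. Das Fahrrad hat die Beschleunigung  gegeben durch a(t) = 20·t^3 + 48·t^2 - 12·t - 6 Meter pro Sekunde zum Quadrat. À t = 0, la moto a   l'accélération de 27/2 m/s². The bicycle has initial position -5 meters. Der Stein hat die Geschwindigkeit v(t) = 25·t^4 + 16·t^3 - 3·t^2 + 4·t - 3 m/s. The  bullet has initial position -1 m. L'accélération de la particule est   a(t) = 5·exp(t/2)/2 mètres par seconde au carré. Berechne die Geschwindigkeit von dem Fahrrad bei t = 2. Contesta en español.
Necesitamos integrar nuestra ecuación de la aceleración a(t) = 20·t^3 + 48·t^2 - 12·t - 6 1 vez. Integrando la aceleración y usando la condición inicial v(0) = 1, obtenemos v(t) = 5·t^4 + 16·t^3 - 6·t^2 - 6·t + 1. De la ecuación de la velocidad v(t) = 5·t^4 + 16·t^3 - 6·t^2 - 6·t + 1, sustituimos t = 2 para obtener v = 173.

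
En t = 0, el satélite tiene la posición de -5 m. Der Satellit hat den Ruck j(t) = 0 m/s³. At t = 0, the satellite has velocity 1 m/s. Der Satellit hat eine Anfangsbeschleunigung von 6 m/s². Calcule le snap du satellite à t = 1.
En partant du jerk j(t) = 0, nous prenons 1 dérivée. En dérivant le jerk, nous obtenons le snap: s(t) = 0. De l'équation du snap s(t) = 0, nous substituons t = 1 pour obtenir s = 0.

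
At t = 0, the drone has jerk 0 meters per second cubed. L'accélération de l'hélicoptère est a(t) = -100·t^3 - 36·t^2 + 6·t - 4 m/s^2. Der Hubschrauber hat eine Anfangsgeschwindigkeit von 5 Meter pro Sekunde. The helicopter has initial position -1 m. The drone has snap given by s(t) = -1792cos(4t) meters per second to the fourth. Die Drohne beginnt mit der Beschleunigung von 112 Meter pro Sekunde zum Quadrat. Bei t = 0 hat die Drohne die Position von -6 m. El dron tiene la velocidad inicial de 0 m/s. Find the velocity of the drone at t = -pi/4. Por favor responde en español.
Necesitamos integrar nuestra ecuación del snap s(t) = -1792·cos(4·t) 3 veces. Integrando el snap y usando la condición inicial j(0) = 0, obtenemos j(t) = -448·sin(4·t). Tomando ∫j(t)dt y aplicando a(0) = 112, encontramos a(t) = 112·cos(4·t). Integrando la aceleración y usando la condición inicial v(0) = 0, obtenemos v(t) = 28·sin(4·t). Tenemos la velocidad v(t) = 28·sin(4·t). Sustituyendo t = -pi/4: v(-pi/4) = 0.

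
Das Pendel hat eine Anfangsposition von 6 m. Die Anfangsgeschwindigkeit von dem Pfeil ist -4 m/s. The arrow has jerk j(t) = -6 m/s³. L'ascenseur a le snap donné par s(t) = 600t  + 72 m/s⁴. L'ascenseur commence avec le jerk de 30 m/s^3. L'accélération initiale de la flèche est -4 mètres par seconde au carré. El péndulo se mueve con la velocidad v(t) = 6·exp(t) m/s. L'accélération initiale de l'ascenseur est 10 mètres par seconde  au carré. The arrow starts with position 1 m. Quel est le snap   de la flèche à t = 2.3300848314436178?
Nous devons dériver notre équation du jerk j(t) = -6 1 fois. En dérivant le jerk, nous obtenons le snap: s(t) = 0. De l'équation du snap s(t) = 0, nous substituons t = 2.3300848314436178 pour obtenir s = 0.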